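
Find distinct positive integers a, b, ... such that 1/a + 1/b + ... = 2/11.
1/6 + 1/66

Greedy algorithm:
2/11: ceiling(11/2) = 6, use 1/6
1/66: ceiling(66/1) = 66, use 1/66
Result: 2/11 = 1/6 + 1/66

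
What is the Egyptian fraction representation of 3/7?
1/3 + 1/11 + 1/231

Greedy algorithm:
3/7: ceiling(7/3) = 3, use 1/3
2/21: ceiling(21/2) = 11, use 1/11
1/231: ceiling(231/1) = 231, use 1/231
Result: 3/7 = 1/3 + 1/11 + 1/231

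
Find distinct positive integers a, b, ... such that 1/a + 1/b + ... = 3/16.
1/6 + 1/48

Greedy algorithm:
3/16: ceiling(16/3) = 6, use 1/6
1/48: ceiling(48/1) = 48, use 1/48
Result: 3/16 = 1/6 + 1/48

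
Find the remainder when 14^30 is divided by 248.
32

Repeated squaring. Binary of 30 = 11110.
14^1 ≡ 14 (mod 248); 14^2 ≡ 196 (mod 248); 14^4 ≡ 224 (mod 248); 14^8 ≡ 80 (mod 248); 14^16 ≡ 200 (mod 248)
14^30 = 14^2 × 14^4 × 14^8 × 14^16 ≡ 32 (mod 248)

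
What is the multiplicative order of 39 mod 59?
58

59 is prime, so ord(39) divides φ(59) = 58.
Divisors of 58: 1, 2, 29, 58.
Repeated squaring: 39^1 ≡ 39, 39^2 ≡ 46, 39^4 ≡ 51, 39^8 ≡ 5, 39^16 ≡ 25, 39^32 ≡ 35 (mod 59).
Test 39^d mod 59 for each divisor d in increasing order:
39^1 ≡ 39
39^2 ≡ 46
39^29 = 39^16·39^8·39^4·39^1 ≡ 58
39^58 = 39^32·39^16·39^8·39^2 ≡ 1  ← first divisor giving 1
The order is 58.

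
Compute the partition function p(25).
1958

p(n) counts ways to write n as a sum of positive integers (order ignored).
Euler's pentagonal recurrence: p(k) = p(k-1) + p(k-2) - p(k-5) - p(k-7) + p(k-12) + p(k-15) - ... (offsets j(3j∓1)/2, signs ++--, p(0)=1, p(<0)=0).
DP table for k = 0..24: p(0)=1, p(1)=1, p(2)=2, p(3)=3, p(4)=5, p(5)=7, p(6)=11, p(7)=15, p(8)=22, p(9)=30, p(10)=42, p(11)=56, p(12)=77, p(13)=101, p(14)=135, p(15)=176, p(16)=231, p(17)=297, p(18)=385, p(19)=490, p(20)=627, p(21)=792, p(22)=1002, p(23)=1255, p(24)=1575.
Final step: p(25) = p(24) + p(23) - p(20) - p(18) + p(13) + p(10) - p(3)
= 1575 + 1255 - 627 - 385 + 101 + 42 - 3
= 1958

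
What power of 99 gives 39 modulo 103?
3

Baby-step giant-step with step n = ⌈√103⌉ = 11.
Baby steps 99^j mod 103 (j:value) for j=0..10: 0:1, 1:99, 2:16, 3:39, 4:50, 5:6, 6:79, 7:96, 8:28, 9:94, 10:36.
h = 39 is already in the table at j=3, so x = 3.
Check: 99^3 ≡ 39 (mod 103).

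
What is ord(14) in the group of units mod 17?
16

17 is prime, so ord(14) divides φ(17) = 16.
Divisors of 16: 1, 2, 4, 8, 16.
Repeated squaring: 14^1 ≡ 14, 14^2 ≡ 9, 14^4 ≡ 13, 14^8 ≡ 16, 14^16 ≡ 1 (mod 17).
Test 14^d mod 17 for each divisor d in increasing order:
14^1 ≡ 14
14^2 ≡ 9
14^4 ≡ 13
14^8 ≡ 16
14^16 ≡ 1  ← first divisor giving 1
The order is 16.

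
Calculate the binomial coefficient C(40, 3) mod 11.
2

Using Lucas' theorem:
Write n=40 and k=3 in base 11:
n in base 11: [3, 7]
k in base 11: [0, 3]
C(40,3) mod 11 = ∏ C(n_i, k_i) mod 11
Digit binomials (mod 11): C(3,0) = 1; C(7,3) = 35 ≡ 2
Product: 1 × 2 = 2 ≡ 2 (mod 11)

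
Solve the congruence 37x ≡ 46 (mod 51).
x ≡ 4 (mod 51)

gcd(37, 51) = 1, which divides 46, so solutions exist.
Find 37^(-1) mod 51 by the extended Euclidean algorithm:
51 = 1 × 37 + 14  ⟹  14 = (1)·51 + (-1)·37
37 = 2 × 14 + 9  ⟹  9 = (-2)·51 + (3)·37
14 = 1 × 9 + 5  ⟹  5 = (3)·51 + (-4)·37
9 = 1 × 5 + 4  ⟹  4 = (-5)·51 + (7)·37
5 = 1 × 4 + 1  ⟹  1 = (8)·51 + (-11)·37
So (-11)·37 ≡ 1 (mod 51), i.e. 37^(-1) ≡ -11 ≡ 40 (mod 51).
x ≡ 40 × 46 = 1840 ≡ 4 (mod 51).
Check: 37 × 4 = 148 ≡ 46 (mod 51).
Unique solution: x ≡ 4 (mod 51)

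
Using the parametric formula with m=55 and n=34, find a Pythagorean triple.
(1869, 3740, 4181)

Euclid's formula: a = m² - n², b = 2mn, c = m² + n²
m = 55, n = 34
a = 55² - 34² = 3025 - 1156 = 1869
b = 2 × 55 × 34 = 3740
c = 55² + 34² = 3025 + 1156 = 4181
Verification: 1869² + 3740² = 3493161 + 13987600 = 17480761 = 4181² ✓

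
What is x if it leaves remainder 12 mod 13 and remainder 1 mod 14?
155

Using Chinese Remainder Theorem:
M = 13 × 14 = 182
M1 = 14, M2 = 13
y1 = 14^(-1) mod 13 = 1
y2 = 13^(-1) mod 14 = 13
x = (12×14×1 + 1×13×13) mod 182 = 155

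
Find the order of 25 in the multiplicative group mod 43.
21

43 is prime, so ord(25) divides φ(43) = 42.
Divisors of 42: 1, 2, 3, 6, 7, 14, 21, 42.
Repeated squaring: 25^1 ≡ 25, 25^2 ≡ 23, 25^4 ≡ 13, 25^8 ≡ 40, 25^16 ≡ 9, 25^32 ≡ 38 (mod 43).
Test 25^d mod 43 for each divisor d in increasing order:
25^1 ≡ 25
25^2 ≡ 23
25^3 = 25^2·25^1 ≡ 16
25^6 = 25^4·25^2 ≡ 41
25^7 = 25^4·25^2·25^1 ≡ 36
25^14 = 25^8·25^4·25^2 ≡ 6
25^21 = 25^16·25^4·25^1 ≡ 1  ← first divisor giving 1
The order is 21.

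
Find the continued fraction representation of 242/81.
[2; 1, 80]

Euclidean algorithm steps:
242 = 2 × 81 + 80
81 = 1 × 80 + 1
80 = 80 × 1 + 0
Continued fraction: [2; 1, 80]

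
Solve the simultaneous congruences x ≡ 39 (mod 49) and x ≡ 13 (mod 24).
1117

Using Chinese Remainder Theorem:
M = 49 × 24 = 1176
M1 = 24, M2 = 49
y1 = 24^(-1) mod 49 = 47
y2 = 49^(-1) mod 24 = 1
x = (39×24×47 + 13×49×1) mod 1176 = 1117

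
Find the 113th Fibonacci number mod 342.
157

Matrix identity: Q^n = [[F_(n+1), F_n], [F_n, F_(n-1)]] with Q = [[1,1],[1,0]].
n = 113 = 1110001₂. Square-and-multiply, entries mod 342:
Q^1 = [[1,1],[1,0]]
Q^3 = (Q^1)²·Q = [[3,2],[2,1]]
Q^7 = (Q^3)²·Q = [[21,13],[13,8]]
Q^14 = (Q^7)² = [[268,35],[35,233]]
Q^28 = (Q^14)² = [[203,93],[93,110]]
Q^56 = (Q^28)² = [[268,39],[39,229]]
Q^113 = (Q^56)²·Q = [[46,157],[157,231]]
F_113 mod 342 = Q^113[0][1] = 157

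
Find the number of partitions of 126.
3519222692

p(n) counts ways to write n as a sum of positive integers (order ignored).
Euler's pentagonal recurrence: p(k) = p(k-1) + p(k-2) - p(k-5) - p(k-7) + p(k-12) + p(k-15) - ... (offsets j(3j∓1)/2, signs ++--, p(0)=1, p(<0)=0).
DP table for k = 0..125: p(0)=1, p(1)=1, p(2)=2, p(3)=3, p(4)=5, p(5)=7, p(6)=11, p(7)=15, p(8)=22, p(9)=30, p(10)=42, p(11)=56, p(12)=77, p(13)=101, p(14)=135, p(15)=176, p(16)=231, p(17)=297, p(18)=385, p(19)=490, p(20)=627, p(21)=792, p(22)=1002, p(23)=1255, p(24)=1575, p(25)=1958, p(26)=2436, p(27)=3010, p(28)=3718, p(29)=4565, p(30)=5604, p(31)=6842, p(32)=8349, p(33)=10143, p(34)=12310, p(35)=14883, p(36)=17977, p(37)=21637, p(38)=26015, p(39)=31185, p(40)=37338, p(41)=44583, p(42)=53174, p(43)=63261, p(44)=75175, p(45)=89134, p(46)=105558, p(47)=124754, p(48)=147273, p(49)=173525, p(50)=204226, p(51)=239943, p(52)=281589, p(53)=329931, p(54)=386155, p(55)=451276, p(56)=526823, p(57)=614154, p(58)=715220, p(59)=831820, p(60)=966467, p(61)=1121505, p(62)=1300156, p(63)=1505499, p(64)=1741630, p(65)=2012558, p(66)=2323520, p(67)=2679689, p(68)=3087735, p(69)=3554345, p(70)=4087968, p(71)=4697205, p(72)=5392783, p(73)=6185689, p(74)=7089500, p(75)=8118264, p(76)=9289091, p(77)=10619863, p(78)=12132164, p(79)=13848650, p(80)=15796476, p(81)=18004327, p(82)=20506255, p(83)=23338469, p(84)=26543660, p(85)=30167357, p(86)=34262962, p(87)=38887673, p(88)=44108109, p(89)=49995925, p(90)=56634173, p(91)=64112359, p(92)=72533807, p(93)=82010177, p(94)=92669720, p(95)=104651419, p(96)=118114304, p(97)=133230930, p(98)=150198136, p(99)=169229875, p(100)=190569292, p(101)=214481126, p(102)=241265379, p(103)=271248950, p(104)=304801365, p(105)=342325709, p(106)=384276336, p(107)=431149389, p(108)=483502844, p(109)=541946240, p(110)=607163746, p(111)=679903203, p(112)=761002156, p(113)=851376628, p(114)=952050665, p(115)=1064144451, p(116)=1188908248, p(117)=1327710076, p(118)=1482074143, p(119)=1653668665, p(120)=1844349560, p(121)=2056148051, p(122)=2291320912, p(123)=2552338241, p(124)=2841940500, p(125)=3163127352.
Final step: p(126) = p(125) + p(124) - p(121) - p(119) + p(114) + p(111) - p(104) - p(100) + p(91) + p(86) - p(75) - p(69) + p(56) + p(49) - p(34) - p(26) + p(9) + p(0)
= 3163127352 + 2841940500 - 2056148051 - 1653668665 + 952050665 + 679903203 - 304801365 - 190569292 + 64112359 + 34262962 - 8118264 - 3554345 + 526823 + 173525 - 12310 - 2436 + 30 + 1
= 3519222692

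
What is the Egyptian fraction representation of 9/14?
1/2 + 1/7

Greedy algorithm:
9/14: ceiling(14/9) = 2, use 1/2
1/7: ceiling(7/1) = 7, use 1/7
Result: 9/14 = 1/2 + 1/7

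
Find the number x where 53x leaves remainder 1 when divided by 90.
17

gcd(53, 90) = 1, so the inverse exists.
Extended Euclidean algorithm on (90, 53):
90 = 1 × 53 + 37  ⟹  37 = (1)·90 + (-1)·53
53 = 1 × 37 + 16  ⟹  16 = (-1)·90 + (2)·53
37 = 2 × 16 + 5  ⟹  5 = (3)·90 + (-5)·53
16 = 3 × 5 + 1  ⟹  1 = (-10)·90 + (17)·53
So (17)·53 ≡ 1 (mod 90), i.e. 53^(-1) ≡ 17 (mod 90).
Check: 53 × 17 = 901 ≡ 1 (mod 90)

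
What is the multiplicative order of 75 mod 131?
65

131 is prime, so ord(75) divides φ(131) = 130.
Divisors of 130: 1, 2, 5, 10, 13, 26, 65, 130.
Repeated squaring: 75^1 ≡ 75, 75^2 ≡ 123, 75^4 ≡ 64, 75^8 ≡ 35, 75^16 ≡ 46, 75^32 ≡ 20, 75^64 ≡ 7, 75^128 ≡ 49 (mod 131).
Test 75^d mod 131 for each divisor d in increasing order:
75^1 ≡ 75
75^2 ≡ 123
75^5 = 75^4·75^1 ≡ 84
75^10 = 75^8·75^2 ≡ 113
75^13 = 75^8·75^4·75^1 ≡ 58
75^26 = 75^16·75^8·75^2 ≡ 89
75^65 = 75^64·75^1 ≡ 1  ← first divisor giving 1
The order is 65.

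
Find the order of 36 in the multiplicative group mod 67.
33

67 is prime, so ord(36) divides φ(67) = 66.
Divisors of 66: 1, 2, 3, 6, 11, 22, 33, 66.
Repeated squaring: 36^1 ≡ 36, 36^2 ≡ 23, 36^4 ≡ 60, 36^8 ≡ 49, 36^16 ≡ 56, 36^32 ≡ 54, 36^64 ≡ 35 (mod 67).
Test 36^d mod 67 for each divisor d in increasing order:
36^1 ≡ 36
36^2 ≡ 23
36^3 = 36^2·36^1 ≡ 24
36^6 = 36^4·36^2 ≡ 40
36^11 = 36^8·36^2·36^1 ≡ 37
36^22 = 36^16·36^4·36^2 ≡ 29
36^33 = 36^32·36^1 ≡ 1  ← first divisor giving 1
The order is 33.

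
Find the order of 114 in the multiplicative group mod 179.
178

179 is prime, so ord(114) divides φ(179) = 178.
Divisors of 178: 1, 2, 89, 178.
Repeated squaring: 114^1 ≡ 114, 114^2 ≡ 108, 114^4 ≡ 29, 114^8 ≡ 125, 114^16 ≡ 52, 114^32 ≡ 19, 114^64 ≡ 3, 114^128 ≡ 9 (mod 179).
Test 114^d mod 179 for each divisor d in increasing order:
114^1 ≡ 114
114^2 ≡ 108
114^89 = 114^64·114^16·114^8·114^1 ≡ 178
114^178 = 114^128·114^32·114^16·114^2 ≡ 1  ← first divisor giving 1
The order is 178.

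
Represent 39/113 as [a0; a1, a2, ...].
[0; 2, 1, 8, 1, 3]

Euclidean algorithm steps:
39 = 0 × 113 + 39
113 = 2 × 39 + 35
39 = 1 × 35 + 4
35 = 8 × 4 + 3
4 = 1 × 3 + 1
3 = 3 × 1 + 0
Continued fraction: [0; 2, 1, 8, 1, 3]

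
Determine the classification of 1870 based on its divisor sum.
abundant

Proper divisors of 1870: sum = 1 + 2 + 5 + 10 + 11 + 17 + 22 + 34 + 55 + 85 + 110 + 170 + 187 + 374 + 935 = 2018
Since 2018 > 1870, 1870 is abundant.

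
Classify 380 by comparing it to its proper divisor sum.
abundant

Proper divisors of 380: sum = 1 + 2 + 4 + 5 + 10 + 19 + 20 + 38 + 76 + 95 + 190 = 460
Since 460 > 380, 380 is abundant.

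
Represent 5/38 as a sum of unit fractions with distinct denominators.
1/8 + 1/152

Greedy algorithm:
5/38: ceiling(38/5) = 8, use 1/8
1/152: ceiling(152/1) = 152, use 1/152
Result: 5/38 = 1/8 + 1/152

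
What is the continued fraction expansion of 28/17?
[1; 1, 1, 1, 5]

Euclidean algorithm steps:
28 = 1 × 17 + 11
17 = 1 × 11 + 6
11 = 1 × 6 + 5
6 = 1 × 5 + 1
5 = 5 × 1 + 0
Continued fraction: [1; 1, 1, 1, 5]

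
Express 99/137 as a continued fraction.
[0; 1, 2, 1, 1, 1, 1, 7]

Euclidean algorithm steps:
99 = 0 × 137 + 99
137 = 1 × 99 + 38
99 = 2 × 38 + 23
38 = 1 × 23 + 15
23 = 1 × 15 + 8
15 = 1 × 8 + 7
8 = 1 × 7 + 1
7 = 7 × 1 + 0
Continued fraction: [0; 1, 2, 1, 1, 1, 1, 7]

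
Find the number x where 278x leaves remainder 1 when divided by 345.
242

gcd(278, 345) = 1, so the inverse exists.
Extended Euclidean algorithm on (345, 278):
345 = 1 × 278 + 67  ⟹  67 = (1)·345 + (-1)·278
278 = 4 × 67 + 10  ⟹  10 = (-4)·345 + (5)·278
67 = 6 × 10 + 7  ⟹  7 = (25)·345 + (-31)·278
10 = 1 × 7 + 3  ⟹  3 = (-29)·345 + (36)·278
7 = 2 × 3 + 1  ⟹  1 = (83)·345 + (-103)·278
So (-103)·278 ≡ 1 (mod 345), i.e. 278^(-1) ≡ -103 ≡ 242 (mod 345).
Check: 278 × 242 = 67276 ≡ 1 (mod 345)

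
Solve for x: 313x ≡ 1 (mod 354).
259

gcd(313, 354) = 1, so the inverse exists.
Extended Euclidean algorithm on (354, 313):
354 = 1 × 313 + 41  ⟹  41 = (1)·354 + (-1)·313
313 = 7 × 41 + 26  ⟹  26 = (-7)·354 + (8)·313
41 = 1 × 26 + 15  ⟹  15 = (8)·354 + (-9)·313
26 = 1 × 15 + 11  ⟹  11 = (-15)·354 + (17)·313
15 = 1 × 11 + 4  ⟹  4 = (23)·354 + (-26)·313
11 = 2 × 4 + 3  ⟹  3 = (-61)·354 + (69)·313
4 = 1 × 3 + 1  ⟹  1 = (84)·354 + (-95)·313
So (-95)·313 ≡ 1 (mod 354), i.e. 313^(-1) ≡ -95 ≡ 259 (mod 354).
Check: 313 × 259 = 81067 ≡ 1 (mod 354)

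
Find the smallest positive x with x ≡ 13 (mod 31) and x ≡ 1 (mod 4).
13

Using Chinese Remainder Theorem:
M = 31 × 4 = 124
M1 = 4, M2 = 31
y1 = 4^(-1) mod 31 = 8
y2 = 31^(-1) mod 4 = 3
x = (13×4×8 + 1×31×3) mod 124 = 13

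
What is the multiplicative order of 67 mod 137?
136

137 is prime, so ord(67) divides φ(137) = 136.
Divisors of 136: 1, 2, 4, 8, 17, 34, 68, 136.
Repeated squaring: 67^1 ≡ 67, 67^2 ≡ 105, 67^4 ≡ 65, 67^8 ≡ 115, 67^16 ≡ 73, 67^32 ≡ 123, 67^64 ≡ 59, 67^128 ≡ 56 (mod 137).
Test 67^d mod 137 for each divisor d in increasing order:
67^1 ≡ 67
67^2 ≡ 105
67^4 ≡ 65
67^8 ≡ 115
67^17 = 67^16·67^1 ≡ 96
67^34 = 67^32·67^2 ≡ 37
67^68 = 67^64·67^4 ≡ 136
67^136 = 67^128·67^8 ≡ 1  ← first divisor giving 1
The order is 136.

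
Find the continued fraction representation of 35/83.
[0; 2, 2, 1, 2, 4]

Euclidean algorithm steps:
35 = 0 × 83 + 35
83 = 2 × 35 + 13
35 = 2 × 13 + 9
13 = 1 × 9 + 4
9 = 2 × 4 + 1
4 = 4 × 1 + 0
Continued fraction: [0; 2, 2, 1, 2, 4]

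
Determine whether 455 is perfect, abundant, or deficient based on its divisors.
deficient

Proper divisors of 455: sum = 1 + 5 + 7 + 13 + 35 + 65 + 91 = 217
Since 217 < 455, 455 is deficient.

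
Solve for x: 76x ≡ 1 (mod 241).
111

gcd(76, 241) = 1, so the inverse exists.
Extended Euclidean algorithm on (241, 76):
241 = 3 × 76 + 13  ⟹  13 = (1)·241 + (-3)·76
76 = 5 × 13 + 11  ⟹  11 = (-5)·241 + (16)·76
13 = 1 × 11 + 2  ⟹  2 = (6)·241 + (-19)·76
11 = 5 × 2 + 1  ⟹  1 = (-35)·241 + (111)·76
So (111)·76 ≡ 1 (mod 241), i.e. 76^(-1) ≡ 111 (mod 241).
Check: 76 × 111 = 8436 ≡ 1 (mod 241)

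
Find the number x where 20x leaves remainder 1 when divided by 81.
77

gcd(20, 81) = 1, so the inverse exists.
Extended Euclidean algorithm on (81, 20):
81 = 4 × 20 + 1  ⟹  1 = (1)·81 + (-4)·20
So (-4)·20 ≡ 1 (mod 81), i.e. 20^(-1) ≡ -4 ≡ 77 (mod 81).
Check: 20 × 77 = 1540 ≡ 1 (mod 81)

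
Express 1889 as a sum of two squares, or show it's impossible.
17² + 40² (a=17, b=40)

Factorization: 1889 = 1889
By Fermat: n is sum of two squares iff every prime p ≡ 3 (mod 4) appears to even power.
All primes ≡ 3 (mod 4) appear to even power.
Search a = 0, 1, 2, … for 1889 - a² a perfect square: first hit at a = 17: 1889 - 289 = 1600 = 40².
1889 = 17² + 40² = 289 + 1600 ✓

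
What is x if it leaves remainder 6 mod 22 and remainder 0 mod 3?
6

Using Chinese Remainder Theorem:
M = 22 × 3 = 66
M1 = 3, M2 = 22
y1 = 3^(-1) mod 22 = 15
y2 = 22^(-1) mod 3 = 1
x = (6×3×15 + 0×22×1) mod 66 = 6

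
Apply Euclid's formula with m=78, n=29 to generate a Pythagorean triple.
(5243, 4524, 6925)

Euclid's formula: a = m² - n², b = 2mn, c = m² + n²
m = 78, n = 29
a = 78² - 29² = 6084 - 841 = 5243
b = 2 × 78 × 29 = 4524
c = 78² + 29² = 6084 + 841 = 6925
Verification: 5243² + 4524² = 27489049 + 20466576 = 47955625 = 6925² ✓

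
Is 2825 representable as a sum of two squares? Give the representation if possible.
4² + 53² (a=4, b=53)

Factorization: 2825 = 5^2 × 113
By Fermat: n is sum of two squares iff every prime p ≡ 3 (mod 4) appears to even power.
All primes ≡ 3 (mod 4) appear to even power.
Search a = 0, 1, 2, … for 2825 - a² a perfect square: first hit at a = 4: 2825 - 16 = 2809 = 53².
2825 = 4² + 53² = 16 + 2809 ✓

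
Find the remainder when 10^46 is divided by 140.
60

Repeated squaring. Binary of 46 = 101110.
10^1 ≡ 10 (mod 140); 10^2 ≡ 100 (mod 140); 10^4 ≡ 60 (mod 140); 10^8 ≡ 100 (mod 140); 10^16 ≡ 60 (mod 140); 10^32 ≡ 100 (mod 140)
10^46 = 10^2 × 10^4 × 10^8 × 10^32 ≡ 60 (mod 140)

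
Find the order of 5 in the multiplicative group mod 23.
22

23 is prime, so ord(5) divides φ(23) = 22.
Divisors of 22: 1, 2, 11, 22.
Repeated squaring: 5^1 ≡ 5, 5^2 ≡ 2, 5^4 ≡ 4, 5^8 ≡ 16, 5^16 ≡ 3 (mod 23).
Test 5^d mod 23 for each divisor d in increasing order:
5^1 ≡ 5
5^2 ≡ 2
5^11 = 5^8·5^2·5^1 ≡ 22
5^22 = 5^16·5^4·5^2 ≡ 1  ← first divisor giving 1
The order is 22.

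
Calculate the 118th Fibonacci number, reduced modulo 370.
219

Matrix identity: Q^n = [[F_(n+1), F_n], [F_n, F_(n-1)]] with Q = [[1,1],[1,0]].
n = 118 = 1110110₂. Square-and-multiply, entries mod 370:
Q^1 = [[1,1],[1,0]]
Q^3 = (Q^1)²·Q = [[3,2],[2,1]]
Q^7 = (Q^3)²·Q = [[21,13],[13,8]]
Q^14 = (Q^7)² = [[240,7],[7,233]]
Q^29 = (Q^14)²·Q = [[280,299],[299,351]]
Q^59 = (Q^29)²·Q = [[160,191],[191,339]]
Q^118 = (Q^59)² = [[291,219],[219,72]]
F_118 mod 370 = Q^118[0][1] = 219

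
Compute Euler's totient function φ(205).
160

205 = 5 × 41
φ(n) = n × ∏(1 - 1/p) for each prime p dividing n
φ(205) = 205 × (1 - 1/5) × (1 - 1/41) = 160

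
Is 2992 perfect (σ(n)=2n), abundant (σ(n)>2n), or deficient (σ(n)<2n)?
abundant

Proper divisors of 2992: sum = 1 + 2 + 4 + 8 + 11 + 16 + 17 + 22 + ... + 272 + 374 + 748 + 1496 (19 divisors) = 3704
Since 3704 > 2992, 2992 is abundant.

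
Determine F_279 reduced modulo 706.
200

Matrix identity: Q^n = [[F_(n+1), F_n], [F_n, F_(n-1)]] with Q = [[1,1],[1,0]].
n = 279 = 100010111₂. Square-and-multiply, entries mod 706:
Q^1 = [[1,1],[1,0]]
Q^2 = (Q^1)² = [[2,1],[1,1]]
Q^4 = (Q^2)² = [[5,3],[3,2]]
Q^8 = (Q^4)² = [[34,21],[21,13]]
Q^17 = (Q^8)²·Q = [[466,185],[185,281]]
Q^34 = (Q^17)² = [[45,525],[525,226]]
Q^69 = (Q^34)²·Q = [[561,192],[192,369]]
Q^139 = (Q^69)²·Q = [[645,703],[703,648]]
Q^279 = (Q^139)²·Q = [[557,200],[200,357]]
F_279 mod 706 = Q^279[0][1] = 200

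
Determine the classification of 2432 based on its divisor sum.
abundant

Proper divisors of 2432: sum = 1 + 2 + 4 + 8 + 16 + 19 + 32 + 38 + 64 + 76 + 128 + 152 + 304 + 608 + 1216 = 2668
Since 2668 > 2432, 2432 is abundant.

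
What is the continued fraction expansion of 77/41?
[1; 1, 7, 5]

Euclidean algorithm steps:
77 = 1 × 41 + 36
41 = 1 × 36 + 5
36 = 7 × 5 + 1
5 = 5 × 1 + 0
Continued fraction: [1; 1, 7, 5]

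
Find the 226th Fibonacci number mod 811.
26

Matrix identity: Q^n = [[F_(n+1), F_n], [F_n, F_(n-1)]] with Q = [[1,1],[1,0]].
n = 226 = 11100010₂. Square-and-multiply, entries mod 811:
Q^1 = [[1,1],[1,0]]
Q^3 = (Q^1)²·Q = [[3,2],[2,1]]
Q^7 = (Q^3)²·Q = [[21,13],[13,8]]
Q^14 = (Q^7)² = [[610,377],[377,233]]
Q^28 = (Q^14)² = [[55,710],[710,156]]
Q^56 = (Q^28)² = [[250,586],[586,475]]
Q^113 = (Q^56)²·Q = [[282,396],[396,697]]
Q^226 = (Q^113)² = [[339,26],[26,313]]
F_226 mod 811 = Q^226[0][1] = 26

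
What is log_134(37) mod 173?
58

Baby-step giant-step with step n = ⌈√173⌉ = 14.
Baby steps 134^j mod 173 (j:value) for j=0..13: 0:1, 1:134, 2:137, 3:20, 4:85, 5:145, 6:54, 7:143, 8:132, 9:42, 10:92, 11:45, 12:148, 13:110.
Giant-step multiplier: 134^(-14) ≡ 134^(172-14) = 134^158 ≡ 89 (mod 173).
Giant steps γ_i = 37·89^i mod 173: γ_0=37, γ_1=6, γ_2=15, γ_3=124, γ_4=137 (in table at j=2).
x = i·n + j = 4·14 + 2 = 58.
Check: 134^58 ≡ 37 (mod 173).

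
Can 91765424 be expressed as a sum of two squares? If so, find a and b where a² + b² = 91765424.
Not possible

Factorization: 91765424 = 2^4 × 179^3
By Fermat: n is sum of two squares iff every prime p ≡ 3 (mod 4) appears to even power.
Prime(s) ≡ 3 (mod 4) with odd exponent: [(179, 3)]
Therefore 91765424 cannot be expressed as a² + b².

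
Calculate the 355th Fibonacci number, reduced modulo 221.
73

Matrix identity: Q^n = [[F_(n+1), F_n], [F_n, F_(n-1)]] with Q = [[1,1],[1,0]].
n = 355 = 101100011₂. Square-and-multiply, entries mod 221:
Q^1 = [[1,1],[1,0]]
Q^2 = (Q^1)² = [[2,1],[1,1]]
Q^5 = (Q^2)²·Q = [[8,5],[5,3]]
Q^11 = (Q^5)²·Q = [[144,89],[89,55]]
Q^22 = (Q^11)² = [[148,31],[31,117]]
Q^44 = (Q^22)² = [[102,38],[38,64]]
Q^88 = (Q^44)² = [[135,120],[120,15]]
Q^177 = (Q^88)²·Q = [[16,138],[138,99]]
Q^355 = (Q^177)²·Q = [[31,73],[73,179]]
F_355 mod 221 = Q^355[0][1] = 73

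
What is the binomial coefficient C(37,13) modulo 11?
7

Using Lucas' theorem:
Write n=37 and k=13 in base 11:
n in base 11: [3, 4]
k in base 11: [1, 2]
C(37,13) mod 11 = ∏ C(n_i, k_i) mod 11
Digit binomials (mod 11): C(3,1) = 3; C(4,2) = 6
Product: 3 × 6 = 18 ≡ 7 (mod 11)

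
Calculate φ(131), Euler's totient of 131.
130

131 = 131
φ(n) = n × ∏(1 - 1/p) for each prime p dividing n
φ(131) = 131 × (1 - 1/131) = 130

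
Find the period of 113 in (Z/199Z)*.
198

199 is prime, so ord(113) divides φ(199) = 198.
Divisors of 198: 1, 2, 3, 6, 9, 11, 18, 22, 33, 66, 99, 198.
Repeated squaring: 113^1 ≡ 113, 113^2 ≡ 33, 113^4 ≡ 94, 113^8 ≡ 80, 113^16 ≡ 32, 113^32 ≡ 29, 113^64 ≡ 45, 113^128 ≡ 35 (mod 199).
Test 113^d mod 199 for each divisor d in increasing order:
113^1 ≡ 113
113^2 ≡ 33
113^3 = 113^2·113^1 ≡ 147
113^6 = 113^4·113^2 ≡ 117
113^9 = 113^8·113^1 ≡ 85
113^11 = 113^8·113^2·113^1 ≡ 19
113^18 = 113^16·113^2 ≡ 61
113^22 = 113^16·113^4·113^2 ≡ 162
113^33 = 113^32·113^1 ≡ 93
113^66 = 113^64·113^2 ≡ 92
113^99 = 113^64·113^32·113^2·113^1 ≡ 198
113^198 = 113^128·113^64·113^4·113^2 ≡ 1  ← first divisor giving 1
The order is 198.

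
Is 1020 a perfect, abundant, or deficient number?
abundant

Proper divisors of 1020: sum = 1 + 2 + 3 + 4 + 5 + 6 + 10 + 12 + ... + 204 + 255 + 340 + 510 (23 divisors) = 2004
Since 2004 > 1020, 1020 is abundant.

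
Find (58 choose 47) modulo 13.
0

Using Lucas' theorem:
Write n=58 and k=47 in base 13:
n in base 13: [4, 6]
k in base 13: [3, 8]
C(58,47) mod 13 = ∏ C(n_i, k_i) mod 13
Digit binomials (mod 13): C(4,3) = 4; C(6,8) = 0 (k_i > n_i)
Product: 4 × 0 = 0 ≡ 0 (mod 13)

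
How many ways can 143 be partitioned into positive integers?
20390982757

p(n) counts ways to write n as a sum of positive integers (order ignored).
Euler's pentagonal recurrence: p(k) = p(k-1) + p(k-2) - p(k-5) - p(k-7) + p(k-12) + p(k-15) - ... (offsets j(3j∓1)/2, signs ++--, p(0)=1, p(<0)=0).
DP table for k = 0..142: p(0)=1, p(1)=1, p(2)=2, p(3)=3, p(4)=5, p(5)=7, p(6)=11, p(7)=15, p(8)=22, p(9)=30, p(10)=42, p(11)=56, p(12)=77, p(13)=101, p(14)=135, p(15)=176, p(16)=231, p(17)=297, p(18)=385, p(19)=490, p(20)=627, p(21)=792, p(22)=1002, p(23)=1255, p(24)=1575, p(25)=1958, p(26)=2436, p(27)=3010, p(28)=3718, p(29)=4565, p(30)=5604, p(31)=6842, p(32)=8349, p(33)=10143, p(34)=12310, p(35)=14883, p(36)=17977, p(37)=21637, p(38)=26015, p(39)=31185, p(40)=37338, p(41)=44583, p(42)=53174, p(43)=63261, p(44)=75175, p(45)=89134, p(46)=105558, p(47)=124754, p(48)=147273, p(49)=173525, p(50)=204226, p(51)=239943, p(52)=281589, p(53)=329931, p(54)=386155, p(55)=451276, p(56)=526823, p(57)=614154, p(58)=715220, p(59)=831820, p(60)=966467, p(61)=1121505, p(62)=1300156, p(63)=1505499, p(64)=1741630, p(65)=2012558, p(66)=2323520, p(67)=2679689, p(68)=3087735, p(69)=3554345, p(70)=4087968, p(71)=4697205, p(72)=5392783, p(73)=6185689, p(74)=7089500, p(75)=8118264, p(76)=9289091, p(77)=10619863, p(78)=12132164, p(79)=13848650, p(80)=15796476, p(81)=18004327, p(82)=20506255, p(83)=23338469, p(84)=26543660, p(85)=30167357, p(86)=34262962, p(87)=38887673, p(88)=44108109, p(89)=49995925, p(90)=56634173, p(91)=64112359, p(92)=72533807, p(93)=82010177, p(94)=92669720, p(95)=104651419, p(96)=118114304, p(97)=133230930, p(98)=150198136, p(99)=169229875, p(100)=190569292, p(101)=214481126, p(102)=241265379, p(103)=271248950, p(104)=304801365, p(105)=342325709, p(106)=384276336, p(107)=431149389, p(108)=483502844, p(109)=541946240, p(110)=607163746, p(111)=679903203, p(112)=761002156, p(113)=851376628, p(114)=952050665, p(115)=1064144451, p(116)=1188908248, p(117)=1327710076, p(118)=1482074143, p(119)=1653668665, p(120)=1844349560, p(121)=2056148051, p(122)=2291320912, p(123)=2552338241, p(124)=2841940500, p(125)=3163127352, p(126)=3519222692, p(127)=3913864295, p(128)=4351078600, p(129)=4835271870, p(130)=5371315400, p(131)=5964539504, p(132)=6620830889, p(133)=7346629512, p(134)=8149040695, p(135)=9035836076, p(136)=10015581680, p(137)=11097645016, p(138)=12292341831, p(139)=13610949895, p(140)=15065878135, p(141)=16670689208, p(142)=18440293320.
Final step: p(143) = p(142) + p(141) - p(138) - p(136) + p(131) + p(128) - p(121) - p(117) + p(108) + p(103) - p(92) - p(86) + p(73) + p(66) - p(51) - p(43) + p(26) + p(17)
= 18440293320 + 16670689208 - 12292341831 - 10015581680 + 5964539504 + 4351078600 - 2056148051 - 1327710076 + 483502844 + 271248950 - 72533807 - 34262962 + 6185689 + 2323520 - 239943 - 63261 + 2436 + 297
= 20390982757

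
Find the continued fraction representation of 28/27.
[1; 27]

Euclidean algorithm steps:
28 = 1 × 27 + 1
27 = 27 × 1 + 0
Continued fraction: [1; 27]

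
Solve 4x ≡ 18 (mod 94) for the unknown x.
x ≡ 28 (mod 47)

gcd(4, 94) = 2, which divides 18, so solutions exist.
Divide through by 2: 2x ≡ 9 (mod 47).
Find 2^(-1) mod 47 by the extended Euclidean algorithm:
47 = 23 × 2 + 1  ⟹  1 = (1)·47 + (-23)·2
So (-23)·2 ≡ 1 (mod 47), i.e. 2^(-1) ≡ -23 ≡ 24 (mod 47).
x ≡ 24 × 9 = 216 ≡ 28 (mod 47).
Check: 4 × 28 = 112 ≡ 18 (mod 94).
x ≡ 28 (mod 47), giving 2 solutions mod 94.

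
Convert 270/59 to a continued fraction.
[4; 1, 1, 2, 1, 3, 2]

Euclidean algorithm steps:
270 = 4 × 59 + 34
59 = 1 × 34 + 25
34 = 1 × 25 + 9
25 = 2 × 9 + 7
9 = 1 × 7 + 2
7 = 3 × 2 + 1
2 = 2 × 1 + 0
Continued fraction: [4; 1, 1, 2, 1, 3, 2]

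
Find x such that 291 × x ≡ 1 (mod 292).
291

gcd(291, 292) = 1, so the inverse exists.
Extended Euclidean algorithm on (292, 291):
292 = 1 × 291 + 1  ⟹  1 = (1)·292 + (-1)·291
So (-1)·291 ≡ 1 (mod 292), i.e. 291^(-1) ≡ -1 ≡ 291 (mod 292).
Check: 291 × 291 = 84681 ≡ 1 (mod 292)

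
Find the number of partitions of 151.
45060624582

p(n) counts ways to write n as a sum of positive integers (order ignored).
Euler's pentagonal recurrence: p(k) = p(k-1) + p(k-2) - p(k-5) - p(k-7) + p(k-12) + p(k-15) - ... (offsets j(3j∓1)/2, signs ++--, p(0)=1, p(<0)=0).
DP table for k = 0..150: p(0)=1, p(1)=1, p(2)=2, p(3)=3, p(4)=5, p(5)=7, p(6)=11, p(7)=15, p(8)=22, p(9)=30, p(10)=42, p(11)=56, p(12)=77, p(13)=101, p(14)=135, p(15)=176, p(16)=231, p(17)=297, p(18)=385, p(19)=490, p(20)=627, p(21)=792, p(22)=1002, p(23)=1255, p(24)=1575, p(25)=1958, p(26)=2436, p(27)=3010, p(28)=3718, p(29)=4565, p(30)=5604, p(31)=6842, p(32)=8349, p(33)=10143, p(34)=12310, p(35)=14883, p(36)=17977, p(37)=21637, p(38)=26015, p(39)=31185, p(40)=37338, p(41)=44583, p(42)=53174, p(43)=63261, p(44)=75175, p(45)=89134, p(46)=105558, p(47)=124754, p(48)=147273, p(49)=173525, p(50)=204226, p(51)=239943, p(52)=281589, p(53)=329931, p(54)=386155, p(55)=451276, p(56)=526823, p(57)=614154, p(58)=715220, p(59)=831820, p(60)=966467, p(61)=1121505, p(62)=1300156, p(63)=1505499, p(64)=1741630, p(65)=2012558, p(66)=2323520, p(67)=2679689, p(68)=3087735, p(69)=3554345, p(70)=4087968, p(71)=4697205, p(72)=5392783, p(73)=6185689, p(74)=7089500, p(75)=8118264, p(76)=9289091, p(77)=10619863, p(78)=12132164, p(79)=13848650, p(80)=15796476, p(81)=18004327, p(82)=20506255, p(83)=23338469, p(84)=26543660, p(85)=30167357, p(86)=34262962, p(87)=38887673, p(88)=44108109, p(89)=49995925, p(90)=56634173, p(91)=64112359, p(92)=72533807, p(93)=82010177, p(94)=92669720, p(95)=104651419, p(96)=118114304, p(97)=133230930, p(98)=150198136, p(99)=169229875, p(100)=190569292, p(101)=214481126, p(102)=241265379, p(103)=271248950, p(104)=304801365, p(105)=342325709, p(106)=384276336, p(107)=431149389, p(108)=483502844, p(109)=541946240, p(110)=607163746, p(111)=679903203, p(112)=761002156, p(113)=851376628, p(114)=952050665, p(115)=1064144451, p(116)=1188908248, p(117)=1327710076, p(118)=1482074143, p(119)=1653668665, p(120)=1844349560, p(121)=2056148051, p(122)=2291320912, p(123)=2552338241, p(124)=2841940500, p(125)=3163127352, p(126)=3519222692, p(127)=3913864295, p(128)=4351078600, p(129)=4835271870, p(130)=5371315400, p(131)=5964539504, p(132)=6620830889, p(133)=7346629512, p(134)=8149040695, p(135)=9035836076, p(136)=10015581680, p(137)=11097645016, p(138)=12292341831, p(139)=13610949895, p(140)=15065878135, p(141)=16670689208, p(142)=18440293320, p(143)=20390982757, p(144)=22540654445, p(145)=24908858009, p(146)=27517052599, p(147)=30388671978, p(148)=33549419497, p(149)=37027355200, p(150)=40853235313.
Final step: p(151) = p(150) + p(149) - p(146) - p(144) + p(139) + p(136) - p(129) - p(125) + p(116) + p(111) - p(100) - p(94) + p(81) + p(74) - p(59) - p(51) + p(34) + p(25) - p(6)
= 40853235313 + 37027355200 - 27517052599 - 22540654445 + 13610949895 + 10015581680 - 4835271870 - 3163127352 + 1188908248 + 679903203 - 190569292 - 92669720 + 18004327 + 7089500 - 831820 - 239943 + 12310 + 1958 - 11
= 45060624582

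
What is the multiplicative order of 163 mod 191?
95

191 is prime, so ord(163) divides φ(191) = 190.
Divisors of 190: 1, 2, 5, 10, 19, 38, 95, 190.
Repeated squaring: 163^1 ≡ 163, 163^2 ≡ 20, 163^4 ≡ 18, 163^8 ≡ 133, 163^16 ≡ 117, 163^32 ≡ 128, 163^64 ≡ 149, 163^128 ≡ 45 (mod 191).
Test 163^d mod 191 for each divisor d in increasing order:
163^1 ≡ 163
163^2 ≡ 20
163^5 = 163^4·163^1 ≡ 69
163^10 = 163^8·163^2 ≡ 177
163^19 = 163^16·163^2·163^1 ≡ 184
163^38 = 163^32·163^4·163^2 ≡ 49
163^95 = 163^64·163^16·163^8·163^4·163^2·163^1 ≡ 1  ← first divisor giving 1
The order is 95.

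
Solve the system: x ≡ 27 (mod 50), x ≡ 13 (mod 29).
477

Using Chinese Remainder Theorem:
M = 50 × 29 = 1450
M1 = 29, M2 = 50
y1 = 29^(-1) mod 50 = 19
y2 = 50^(-1) mod 29 = 18
x = (27×29×19 + 13×50×18) mod 1450 = 477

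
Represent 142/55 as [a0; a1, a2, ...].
[2; 1, 1, 2, 1, 1, 4]

Euclidean algorithm steps:
142 = 2 × 55 + 32
55 = 1 × 32 + 23
32 = 1 × 23 + 9
23 = 2 × 9 + 5
9 = 1 × 5 + 4
5 = 1 × 4 + 1
4 = 4 × 1 + 0
Continued fraction: [2; 1, 1, 2, 1, 1, 4]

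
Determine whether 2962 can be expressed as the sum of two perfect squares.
19² + 51² (a=19, b=51)

Factorization: 2962 = 2 × 1481
By Fermat: n is sum of two squares iff every prime p ≡ 3 (mod 4) appears to even power.
All primes ≡ 3 (mod 4) appear to even power.
Search a = 0, 1, 2, … for 2962 - a² a perfect square: first hit at a = 19: 2962 - 361 = 2601 = 51².
2962 = 19² + 51² = 361 + 2601 ✓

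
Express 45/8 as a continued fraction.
[5; 1, 1, 1, 2]

Euclidean algorithm steps:
45 = 5 × 8 + 5
8 = 1 × 5 + 3
5 = 1 × 3 + 2
3 = 1 × 2 + 1
2 = 2 × 1 + 0
Continued fraction: [5; 1, 1, 1, 2]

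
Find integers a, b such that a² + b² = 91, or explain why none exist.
Not possible

Factorization: 91 = 7 × 13
By Fermat: n is sum of two squares iff every prime p ≡ 3 (mod 4) appears to even power.
Prime(s) ≡ 3 (mod 4) with odd exponent: [(7, 1)]
Therefore 91 cannot be expressed as a² + b².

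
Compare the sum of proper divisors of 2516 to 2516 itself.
deficient

Proper divisors of 2516: sum = 1 + 2 + 4 + 17 + 34 + 37 + 68 + 74 + 148 + 629 + 1258 = 2272
Since 2272 < 2516, 2516 is deficient.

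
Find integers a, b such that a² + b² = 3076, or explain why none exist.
24² + 50² (a=24, b=50)

Factorization: 3076 = 2^2 × 769
By Fermat: n is sum of two squares iff every prime p ≡ 3 (mod 4) appears to even power.
All primes ≡ 3 (mod 4) appear to even power.
Search a = 0, 1, 2, … for 3076 - a² a perfect square: first hit at a = 24: 3076 - 576 = 2500 = 50².
3076 = 24² + 50² = 576 + 2500 ✓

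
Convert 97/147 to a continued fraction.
[0; 1, 1, 1, 15, 1, 2]

Euclidean algorithm steps:
97 = 0 × 147 + 97
147 = 1 × 97 + 50
97 = 1 × 50 + 47
50 = 1 × 47 + 3
47 = 15 × 3 + 2
3 = 1 × 2 + 1
2 = 2 × 1 + 0
Continued fraction: [0; 1, 1, 1, 15, 1, 2]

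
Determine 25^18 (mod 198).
181

Repeated squaring. Binary of 18 = 10010.
25^1 ≡ 25 (mod 198); 25^2 ≡ 31 (mod 198); 25^4 ≡ 169 (mod 198); 25^8 ≡ 49 (mod 198); 25^16 ≡ 25 (mod 198)
25^18 = 25^2 × 25^16 ≡ 181 (mod 198)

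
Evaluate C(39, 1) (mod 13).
0

Using Lucas' theorem:
Write n=39 and k=1 in base 13:
n in base 13: [3, 0]
k in base 13: [0, 1]
C(39,1) mod 13 = ∏ C(n_i, k_i) mod 13
Digit binomials (mod 13): C(3,0) = 1; C(0,1) = 0 (k_i > n_i)
Product: 1 × 0 = 0 ≡ 0 (mod 13)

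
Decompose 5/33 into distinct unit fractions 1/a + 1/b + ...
1/7 + 1/116 + 1/26796

Greedy algorithm:
5/33: ceiling(33/5) = 7, use 1/7
2/231: ceiling(231/2) = 116, use 1/116
1/26796: ceiling(26796/1) = 26796, use 1/26796
Result: 5/33 = 1/7 + 1/116 + 1/26796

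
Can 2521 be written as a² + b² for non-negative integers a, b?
35² + 36² (a=35, b=36)

Factorization: 2521 = 2521
By Fermat: n is sum of two squares iff every prime p ≡ 3 (mod 4) appears to even power.
All primes ≡ 3 (mod 4) appear to even power.
Search a = 0, 1, 2, … for 2521 - a² a perfect square: first hit at a = 35: 2521 - 1225 = 1296 = 36².
2521 = 35² + 36² = 1225 + 1296 ✓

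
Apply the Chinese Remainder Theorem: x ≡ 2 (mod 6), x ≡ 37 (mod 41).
242

Using Chinese Remainder Theorem:
M = 6 × 41 = 246
M1 = 41, M2 = 6
y1 = 41^(-1) mod 6 = 5
y2 = 6^(-1) mod 41 = 7
x = (2×41×5 + 37×6×7) mod 246 = 242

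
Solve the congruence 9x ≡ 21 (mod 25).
x ≡ 19 (mod 25)

gcd(9, 25) = 1, which divides 21, so solutions exist.
Find 9^(-1) mod 25 by the extended Euclidean algorithm:
25 = 2 × 9 + 7  ⟹  7 = (1)·25 + (-2)·9
9 = 1 × 7 + 2  ⟹  2 = (-1)·25 + (3)·9
7 = 3 × 2 + 1  ⟹  1 = (4)·25 + (-11)·9
So (-11)·9 ≡ 1 (mod 25), i.e. 9^(-1) ≡ -11 ≡ 14 (mod 25).
x ≡ 14 × 21 = 294 ≡ 19 (mod 25).
Check: 9 × 19 = 171 ≡ 21 (mod 25).
Unique solution: x ≡ 19 (mod 25)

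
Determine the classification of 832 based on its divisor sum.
abundant

Proper divisors of 832: sum = 1 + 2 + 4 + 8 + 13 + 16 + 26 + 32 + 52 + 64 + 104 + 208 + 416 = 946
Since 946 > 832, 832 is abundant.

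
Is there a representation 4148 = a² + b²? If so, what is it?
28² + 58² (a=28, b=58)

Factorization: 4148 = 2^2 × 17 × 61
By Fermat: n is sum of two squares iff every prime p ≡ 3 (mod 4) appears to even power.
All primes ≡ 3 (mod 4) appear to even power.
Search a = 0, 1, 2, … for 4148 - a² a perfect square: first hit at a = 28: 4148 - 784 = 3364 = 58².
4148 = 28² + 58² = 784 + 3364 ✓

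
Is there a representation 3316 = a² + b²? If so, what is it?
20² + 54² (a=20, b=54)

Factorization: 3316 = 2^2 × 829
By Fermat: n is sum of two squares iff every prime p ≡ 3 (mod 4) appears to even power.
All primes ≡ 3 (mod 4) appear to even power.
Search a = 0, 1, 2, … for 3316 - a² a perfect square: first hit at a = 20: 3316 - 400 = 2916 = 54².
3316 = 20² + 54² = 400 + 2916 ✓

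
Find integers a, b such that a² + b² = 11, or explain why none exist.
Not possible

Factorization: 11 = 11
By Fermat: n is sum of two squares iff every prime p ≡ 3 (mod 4) appears to even power.
Prime(s) ≡ 3 (mod 4) with odd exponent: [(11, 1)]
Therefore 11 cannot be expressed as a² + b².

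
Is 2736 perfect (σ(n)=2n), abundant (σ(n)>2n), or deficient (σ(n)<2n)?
abundant

Proper divisors of 2736: sum = 1 + 2 + 3 + 4 + 6 + 8 + 9 + 12 + ... + 456 + 684 + 912 + 1368 (29 divisors) = 5324
Since 5324 > 2736, 2736 is abundant.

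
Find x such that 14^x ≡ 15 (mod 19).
17

Baby-step giant-step with step n = ⌈√19⌉ = 5.
Baby steps 14^j mod 19 (j:value) for j=0..4: 0:1, 1:14, 2:6, 3:8, 4:17.
Giant-step multiplier: 14^(-5) ≡ 14^(18-5) = 14^13 ≡ 2 (mod 19).
Giant steps γ_i = 15·2^i mod 19: γ_0=15, γ_1=11, γ_2=3, γ_3=6 (in table at j=2).
x = i·n + j = 3·5 + 2 = 17.
Check: 14^17 ≡ 15 (mod 19).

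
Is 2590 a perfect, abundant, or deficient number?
abundant

Proper divisors of 2590: sum = 1 + 2 + 5 + 7 + 10 + 14 + 35 + 37 + 70 + 74 + 185 + 259 + 370 + 518 + 1295 = 2882
Since 2882 > 2590, 2590 is abundant.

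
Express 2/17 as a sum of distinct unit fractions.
1/9 + 1/153

Greedy algorithm:
2/17: ceiling(17/2) = 9, use 1/9
1/153: ceiling(153/1) = 153, use 1/153
Result: 2/17 = 1/9 + 1/153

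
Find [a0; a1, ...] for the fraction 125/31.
[4; 31]

Euclidean algorithm steps:
125 = 4 × 31 + 1
31 = 31 × 1 + 0
Continued fraction: [4; 31]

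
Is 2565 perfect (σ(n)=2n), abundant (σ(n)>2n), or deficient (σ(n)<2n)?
deficient

Proper divisors of 2565: sum = 1 + 3 + 5 + 9 + 15 + 19 + 27 + 45 + 57 + 95 + 135 + 171 + 285 + 513 + 855 = 2235
Since 2235 < 2565, 2565 is deficient.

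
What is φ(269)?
268

269 = 269
φ(n) = n × ∏(1 - 1/p) for each prime p dividing n
φ(269) = 269 × (1 - 1/269) = 268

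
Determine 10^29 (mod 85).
45

Repeated squaring. Binary of 29 = 11101.
10^1 ≡ 10 (mod 85); 10^2 ≡ 15 (mod 85); 10^4 ≡ 55 (mod 85); 10^8 ≡ 50 (mod 85); 10^16 ≡ 35 (mod 85)
10^29 = 10^1 × 10^4 × 10^8 × 10^16 ≡ 45 (mod 85)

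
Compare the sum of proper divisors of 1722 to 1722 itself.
abundant

Proper divisors of 1722: sum = 1 + 2 + 3 + 6 + 7 + 14 + 21 + 41 + 42 + 82 + 123 + 246 + 287 + 574 + 861 = 2310
Since 2310 > 1722, 1722 is abundant.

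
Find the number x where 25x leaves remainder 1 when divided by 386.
139

gcd(25, 386) = 1, so the inverse exists.
Extended Euclidean algorithm on (386, 25):
386 = 15 × 25 + 11  ⟹  11 = (1)·386 + (-15)·25
25 = 2 × 11 + 3  ⟹  3 = (-2)·386 + (31)·25
11 = 3 × 3 + 2  ⟹  2 = (7)·386 + (-108)·25
3 = 1 × 2 + 1  ⟹  1 = (-9)·386 + (139)·25
So (139)·25 ≡ 1 (mod 386), i.e. 25^(-1) ≡ 139 (mod 386).
Check: 25 × 139 = 3475 ≡ 1 (mod 386)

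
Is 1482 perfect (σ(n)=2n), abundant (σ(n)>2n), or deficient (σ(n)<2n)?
abundant

Proper divisors of 1482: sum = 1 + 2 + 3 + 6 + 13 + 19 + 26 + 38 + 39 + 57 + 78 + 114 + 247 + 494 + 741 = 1878
Since 1878 > 1482, 1482 is abundant.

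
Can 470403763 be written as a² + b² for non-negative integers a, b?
Not possible

Factorization: 470403763 = 101 × 167^3
By Fermat: n is sum of two squares iff every prime p ≡ 3 (mod 4) appears to even power.
Prime(s) ≡ 3 (mod 4) with odd exponent: [(167, 3)]
Therefore 470403763 cannot be expressed as a² + b².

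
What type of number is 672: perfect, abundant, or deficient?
abundant

Proper divisors of 672: sum = 1 + 2 + 3 + 4 + 6 + 7 + 8 + 12 + ... + 112 + 168 + 224 + 336 (23 divisors) = 1344
Since 1344 > 672, 672 is abundant.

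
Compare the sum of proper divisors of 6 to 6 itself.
perfect

Proper divisors of 6: sum = 1 + 2 + 3 = 6
Since 6 = 6, 6 is perfect.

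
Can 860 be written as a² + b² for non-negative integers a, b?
Not possible

Factorization: 860 = 2^2 × 5 × 43
By Fermat: n is sum of two squares iff every prime p ≡ 3 (mod 4) appears to even power.
Prime(s) ≡ 3 (mod 4) with odd exponent: [(43, 1)]
Therefore 860 cannot be expressed as a² + b².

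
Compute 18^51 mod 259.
8

Repeated squaring. Binary of 51 = 110011.
18^1 ≡ 18 (mod 259); 18^2 ≡ 65 (mod 259); 18^4 ≡ 81 (mod 259); 18^8 ≡ 86 (mod 259); 18^16 ≡ 144 (mod 259); 18^32 ≡ 16 (mod 259)
18^51 = 18^1 × 18^2 × 18^16 × 18^32 ≡ 8 (mod 259)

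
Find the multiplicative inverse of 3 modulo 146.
49

gcd(3, 146) = 1, so the inverse exists.
Extended Euclidean algorithm on (146, 3):
146 = 48 × 3 + 2  ⟹  2 = (1)·146 + (-48)·3
3 = 1 × 2 + 1  ⟹  1 = (-1)·146 + (49)·3
So (49)·3 ≡ 1 (mod 146), i.e. 3^(-1) ≡ 49 (mod 146).
Check: 3 × 49 = 147 ≡ 1 (mod 146)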